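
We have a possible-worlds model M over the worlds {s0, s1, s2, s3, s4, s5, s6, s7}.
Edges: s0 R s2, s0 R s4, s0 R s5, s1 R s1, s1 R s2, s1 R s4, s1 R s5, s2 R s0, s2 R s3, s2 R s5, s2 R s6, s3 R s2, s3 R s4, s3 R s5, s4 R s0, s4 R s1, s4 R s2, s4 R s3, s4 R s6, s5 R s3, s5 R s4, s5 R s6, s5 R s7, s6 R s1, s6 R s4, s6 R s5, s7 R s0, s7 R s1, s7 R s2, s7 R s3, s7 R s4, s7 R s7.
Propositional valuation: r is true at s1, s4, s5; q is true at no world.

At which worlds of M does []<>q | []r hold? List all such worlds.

Let φ = []<>q | []r. Evaluate φ at each world:
  s0 (successors {s2, s4, s5}): φ is false.
  s1 (successors {s1, s2, s4, s5}): φ is false.
  s2 (successors {s0, s3, s5, s6}): φ is false.
  s3 (successors {s2, s4, s5}): φ is false.
  s4 (successors {s0, s1, s2, s3, s6}): φ is false.
  s5 (successors {s3, s4, s6, s7}): φ is false.
  s6 (successors {s1, s4, s5}): φ is true.
  s7 (successors {s0, s1, s2, s3, s4, s7}): φ is false.
For instance, at s6:
  At s6: []<>q is false, []r is true, so []<>q | []r is true.
    At s6: []<>q requires <>q at every successor {s1, s4, s5}.
      <>q fails at s1, so []<>q is false at s6.
    At s6: []r requires r at every successor {s1, s4, s5}.
      At s1: r is true.
      At s4: r is true.
      At s5: r is true.
    So []r is true at s6.
Satisfying worlds: {s6}

s6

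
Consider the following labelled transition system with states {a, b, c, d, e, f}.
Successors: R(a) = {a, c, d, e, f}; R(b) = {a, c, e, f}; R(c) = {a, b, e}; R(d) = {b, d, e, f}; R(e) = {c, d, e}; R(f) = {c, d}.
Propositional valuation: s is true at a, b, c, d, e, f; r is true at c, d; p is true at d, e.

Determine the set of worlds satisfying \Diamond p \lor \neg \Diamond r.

a, b, c, d, e, f

Let φ = \Diamond p \lor \neg \Diamond r. Evaluate φ at each world:
  a (successors {a, c, d, e, f}): φ is true.
  b (successors {a, c, e, f}): φ is true.
  c (successors {a, b, e}): φ is true.
  d (successors {b, d, e, f}): φ is true.
  e (successors {c, d, e}): φ is true.
  f (successors {c, d}): φ is true.
For instance, at e:
  At e: \Diamond p is true, \neg \Diamond r is false, so \Diamond p \lor \neg \Diamond r is true.
    At e: \Diamond p requires p at some successor in {c, d, e}.
      p holds at d, so \Diamond p is true at e.
    At e: \Diamond r is true, so \neg \Diamond r is false.
      At e: \Diamond r requires r at some successor in {c, d, e}.
        r holds at c, so \Diamond r is true at e.
Satisfying worlds: {a, b, c, d, e, f}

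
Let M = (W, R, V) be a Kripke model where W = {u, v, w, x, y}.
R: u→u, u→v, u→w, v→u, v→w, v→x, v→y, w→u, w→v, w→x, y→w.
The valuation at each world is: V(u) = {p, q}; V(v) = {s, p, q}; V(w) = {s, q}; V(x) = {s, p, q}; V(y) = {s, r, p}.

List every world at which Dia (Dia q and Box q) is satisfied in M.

u, v, w, y

Let φ = Dia (Dia q and Box q). Evaluate φ at each world:
  u (successors {u, v, w}): φ is true.
  v (successors {u, w, x, y}): φ is true.
  w (successors {u, v, x}): φ is true.
  x (successors ∅): φ is false.
  y (successors {w}): φ is true.
For instance, at v:
  At v: Dia (Dia q and Box q) requires Dia q and Box q at some successor in {u, w, x, y}.
    Dia q and Box q holds at u, so Dia (Dia q and Box q) is true at v.
      At u: Dia q is true, Box q is true, so Dia q and Box q is true.
Satisfying worlds: {u, v, w, y}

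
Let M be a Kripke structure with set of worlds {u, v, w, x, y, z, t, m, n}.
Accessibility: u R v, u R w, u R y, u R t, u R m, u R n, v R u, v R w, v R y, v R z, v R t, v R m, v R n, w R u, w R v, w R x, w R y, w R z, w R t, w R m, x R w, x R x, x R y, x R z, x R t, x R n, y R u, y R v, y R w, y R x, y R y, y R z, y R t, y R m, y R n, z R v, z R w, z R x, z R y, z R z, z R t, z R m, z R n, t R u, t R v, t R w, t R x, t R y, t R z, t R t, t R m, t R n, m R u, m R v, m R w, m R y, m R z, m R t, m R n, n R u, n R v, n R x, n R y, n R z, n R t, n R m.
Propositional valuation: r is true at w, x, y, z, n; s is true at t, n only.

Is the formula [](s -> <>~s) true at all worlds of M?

Recall that []ψ holds at a world iff ψ holds at every accessible world, and <>ψ holds iff ψ holds at some accessible world.
Let φ = [](s -> <>~s). Evaluate φ at each world:
  u (successors {v, w, y, t, m, n}): φ is true.
  v (successors {u, w, y, z, t, m, n}): φ is true.
  w (successors {u, v, x, y, z, t, m}): φ is true.
  x (successors {w, x, y, z, t, n}): φ is true.
  y (successors {u, v, w, x, y, z, t, m, n}): φ is true.
  z (successors {v, w, x, y, z, t, m, n}): φ is true.
  t (successors {u, v, w, x, y, z, t, m, n}): φ is true.
  m (successors {u, v, w, y, z, t, n}): φ is true.
  n (successors {u, v, x, y, z, t, m}): φ is true.
For instance, at y:
  At y: [](s -> <>~s) requires s -> <>~s at every successor {u, v, w, x, y, z, t, m, n}.
    At u: s -> <>~s is true.
    At v: s -> <>~s is true.
    At w: s -> <>~s is true.
    At x: s -> <>~s is true.
    At y: s -> <>~s is true.
    At z: s -> <>~s is true.
    At t: s -> <>~s is true.
    At m: s -> <>~s is true.
    At n: s -> <>~s is true.
  So [](s -> <>~s) is true at y.

Yes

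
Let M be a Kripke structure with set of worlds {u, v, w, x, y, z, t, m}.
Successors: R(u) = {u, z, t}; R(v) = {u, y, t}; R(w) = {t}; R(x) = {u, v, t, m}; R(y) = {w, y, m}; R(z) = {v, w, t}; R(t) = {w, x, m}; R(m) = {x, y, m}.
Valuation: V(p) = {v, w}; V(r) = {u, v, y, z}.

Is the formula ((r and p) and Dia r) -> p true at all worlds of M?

Yes

Let φ = ((r and p) and Dia r) -> p. Evaluate φ at each world:
  u (successors {u, z, t}): φ is true.
  v (successors {u, y, t}): φ is true.
  w (successors {t}): φ is true.
  x (successors {u, v, t, m}): φ is true.
  y (successors {w, y, m}): φ is true.
  z (successors {v, w, t}): φ is true.
  t (successors {w, x, m}): φ is true.
  m (successors {x, y, m}): φ is true.
For instance, at x:
  At x: (r and p) and Dia r is false, p is false, so ((r and p) and Dia r) -> p is true.
    At x: r and p is false, Dia r is true, so (r and p) and Dia r is false.
      At x: Dia r requires r at some successor in {u, v, t, m}.
        r holds at u, so Dia r is true at x.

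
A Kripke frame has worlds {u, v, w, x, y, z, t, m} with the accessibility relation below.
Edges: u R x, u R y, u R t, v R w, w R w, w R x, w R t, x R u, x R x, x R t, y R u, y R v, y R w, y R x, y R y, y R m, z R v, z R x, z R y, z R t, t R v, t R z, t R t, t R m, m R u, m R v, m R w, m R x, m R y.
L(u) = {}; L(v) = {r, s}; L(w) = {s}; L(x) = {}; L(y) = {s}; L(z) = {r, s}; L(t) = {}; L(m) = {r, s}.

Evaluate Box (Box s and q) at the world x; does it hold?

At x: Box (Box s and q) requires Box s and q at every successor {u, x, t}.
  Box s and q fails at u, so Box (Box s and q) is false at x.
    At u: Box s is false, q is false, so Box s and q is false.
      At u: Box s requires s at every successor {x, y, t}.
        s fails at x, so Box s is false at u.

No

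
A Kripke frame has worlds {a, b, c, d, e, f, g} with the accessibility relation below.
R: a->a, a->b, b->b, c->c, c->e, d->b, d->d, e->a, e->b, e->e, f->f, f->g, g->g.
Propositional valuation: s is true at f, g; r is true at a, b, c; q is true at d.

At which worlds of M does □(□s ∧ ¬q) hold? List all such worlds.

Let φ = □(□s ∧ ¬q). Evaluate φ at each world:
  a (successors {a, b}): φ is false.
  b (successors {b}): φ is false.
  c (successors {c, e}): φ is false.
  d (successors {b, d}): φ is false.
  e (successors {a, b, e}): φ is false.
  f (successors {f, g}): φ is true.
  g (successors {g}): φ is true.
For instance, at d:
  At d: □(□s ∧ ¬q) requires □s ∧ ¬q at every successor {b, d}.
    □s ∧ ¬q fails at b, so □(□s ∧ ¬q) is false at d.
      At b: □s is false, ¬q is true, so □s ∧ ¬q is false.
Satisfying worlds: {f, g}

f, g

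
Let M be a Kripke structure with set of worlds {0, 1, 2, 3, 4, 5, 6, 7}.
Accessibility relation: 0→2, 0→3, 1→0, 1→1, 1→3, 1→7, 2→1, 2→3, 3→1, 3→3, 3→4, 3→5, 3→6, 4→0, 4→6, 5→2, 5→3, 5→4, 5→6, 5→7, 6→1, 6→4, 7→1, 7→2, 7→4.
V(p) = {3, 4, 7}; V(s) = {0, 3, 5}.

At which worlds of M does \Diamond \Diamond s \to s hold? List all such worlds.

Let φ = \Diamond \Diamond s \to s. Evaluate φ at each world:
  0 (successors {2, 3}): φ is true.
  1 (successors {0, 1, 3, 7}): φ is false.
  2 (successors {1, 3}): φ is false.
  3 (successors {1, 3, 4, 5, 6}): φ is true.
  4 (successors {0, 6}): φ is false.
  5 (successors {2, 3, 4, 6, 7}): φ is true.
  6 (successors {1, 4}): φ is false.
  7 (successors {1, 2, 4}): φ is false.
For instance, at 2:
  At 2: \Diamond \Diamond s is true, s is false, so \Diamond \Diamond s \to s is false.
    At 2: \Diamond \Diamond s requires \Diamond s at some successor in {1, 3}.
      \Diamond s holds at 1, so \Diamond \Diamond s is true at 2.
Satisfying worlds: {0, 3, 5}

0, 3, 5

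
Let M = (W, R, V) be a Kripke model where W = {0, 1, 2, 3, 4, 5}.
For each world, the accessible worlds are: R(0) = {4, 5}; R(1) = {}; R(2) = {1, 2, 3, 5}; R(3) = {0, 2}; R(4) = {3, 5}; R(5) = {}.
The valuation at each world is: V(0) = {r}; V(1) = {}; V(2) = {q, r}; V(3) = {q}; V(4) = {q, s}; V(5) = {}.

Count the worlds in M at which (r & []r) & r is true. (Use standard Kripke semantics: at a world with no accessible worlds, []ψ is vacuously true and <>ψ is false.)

0

Let φ = (r & []r) & r. Evaluate φ at each world:
  0 (successors {4, 5}): φ is false.
  1 (successors ∅): φ is false.
  2 (successors {1, 2, 3, 5}): φ is false.
  3 (successors {0, 2}): φ is false.
  4 (successors {3, 5}): φ is false.
  5 (successors ∅): φ is false.
For instance, at 0:
  At 0: r & []r is false, r is true, so (r & []r) & r is false.
    At 0: r is true, []r is false, so r & []r is false.
      At 0: []r requires r at every successor {4, 5}.
        r fails at 4, so []r is false at 0.
Satisfying worlds: none.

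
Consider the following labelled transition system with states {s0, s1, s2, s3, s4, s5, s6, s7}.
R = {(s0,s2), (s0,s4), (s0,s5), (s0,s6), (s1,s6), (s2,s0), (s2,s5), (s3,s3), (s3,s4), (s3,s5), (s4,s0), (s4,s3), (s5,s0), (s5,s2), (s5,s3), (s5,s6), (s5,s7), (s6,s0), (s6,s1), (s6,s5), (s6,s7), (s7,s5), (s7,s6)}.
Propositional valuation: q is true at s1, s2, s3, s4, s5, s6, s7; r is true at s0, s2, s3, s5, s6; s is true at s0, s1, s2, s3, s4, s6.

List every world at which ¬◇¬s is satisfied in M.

s1, s4

Recall that ◇ψ holds at a world iff ψ holds at some accessible world.
Let φ = ¬◇¬s. Evaluate φ at each world:
  s0 (successors {s2, s4, s5, s6}): φ is false.
  s1 (successors {s6}): φ is true.
  s2 (successors {s0, s5}): φ is false.
  s3 (successors {s3, s4, s5}): φ is false.
  s4 (successors {s0, s3}): φ is true.
  s5 (successors {s0, s2, s3, s6, s7}): φ is false.
  s6 (successors {s0, s1, s5, s7}): φ is false.
  s7 (successors {s5, s6}): φ is false.
For instance, at s0:
  At s0: ◇¬s is true, so ¬◇¬s is false.
    At s0: ◇¬s requires ¬s at some successor in {s2, s4, s5, s6}.
      ¬s holds at s5, so ◇¬s is true at s0.
Satisfying worlds: {s1, s4}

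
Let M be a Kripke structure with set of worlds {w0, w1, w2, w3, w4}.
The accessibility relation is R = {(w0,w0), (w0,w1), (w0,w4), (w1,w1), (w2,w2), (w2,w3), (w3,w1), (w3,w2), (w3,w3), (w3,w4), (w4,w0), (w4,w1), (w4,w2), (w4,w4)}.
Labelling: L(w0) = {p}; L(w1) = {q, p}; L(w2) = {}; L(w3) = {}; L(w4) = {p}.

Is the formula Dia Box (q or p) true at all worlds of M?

Recall that Box ψ holds at a world iff ψ holds at every accessible world, and Dia ψ holds iff ψ holds at some accessible world.
Let φ = Dia Box (q or p). Evaluate φ at each world:
  w0 (successors {w0, w1, w4}): φ is true.
  w1 (successors {w1}): φ is true.
  w2 (successors {w2, w3}): φ is false.
  w3 (successors {w1, w2, w3, w4}): φ is true.
  w4 (successors {w0, w1, w2, w4}): φ is true.
Detail at w2 (counterexample):
  At w2: Dia Box (q or p) requires Box (q or p) at some successor in {w2, w3}.
    At w2: Box (q or p) is false.
    At w3: Box (q or p) is false.
  So Dia Box (q or p) is false at w2.

No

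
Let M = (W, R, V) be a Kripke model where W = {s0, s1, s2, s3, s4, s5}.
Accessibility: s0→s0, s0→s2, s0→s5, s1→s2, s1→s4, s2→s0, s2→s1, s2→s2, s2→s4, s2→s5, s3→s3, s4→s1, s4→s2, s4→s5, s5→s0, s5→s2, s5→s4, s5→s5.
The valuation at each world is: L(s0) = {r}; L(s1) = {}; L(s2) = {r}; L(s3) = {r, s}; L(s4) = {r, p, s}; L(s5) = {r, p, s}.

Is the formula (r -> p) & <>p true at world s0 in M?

No

At s0: r -> p is false, <>p is true, so (r -> p) & <>p is false.
  At s0: <>p requires p at some successor in {s0, s2, s5}.
    p holds at s5, so <>p is true at s0.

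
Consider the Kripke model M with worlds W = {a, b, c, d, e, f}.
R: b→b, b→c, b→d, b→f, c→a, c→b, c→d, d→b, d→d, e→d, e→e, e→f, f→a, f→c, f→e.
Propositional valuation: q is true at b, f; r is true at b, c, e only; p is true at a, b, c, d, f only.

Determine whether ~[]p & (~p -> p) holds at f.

Yes

Recall that []ψ holds at a world iff ψ holds at every accessible world, and <>ψ holds iff ψ holds at some accessible world.
At f: ~[]p is true, ~p -> p is true, so ~[]p & (~p -> p) is true.
  At f: []p is false, so ~[]p is true.
    At f: []p requires p at every successor {a, c, e}.
      p fails at e, so []p is false at f.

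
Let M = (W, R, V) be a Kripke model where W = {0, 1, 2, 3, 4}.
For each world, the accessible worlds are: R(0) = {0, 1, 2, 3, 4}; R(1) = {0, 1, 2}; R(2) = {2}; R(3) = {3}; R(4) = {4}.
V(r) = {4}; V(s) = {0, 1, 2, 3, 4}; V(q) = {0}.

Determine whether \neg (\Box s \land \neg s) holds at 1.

Yes

At 1: \Box s \land \neg s is false, so \neg (\Box s \land \neg s) is true.
  At 1: \Box s is true, \neg s is false, so \Box s \land \neg s is false.
    At 1: \Box s requires s at every successor {0, 1, 2}.
      At 0: s is true.
      At 1: s is true.
      At 2: s is true.
    So \Box s is true at 1.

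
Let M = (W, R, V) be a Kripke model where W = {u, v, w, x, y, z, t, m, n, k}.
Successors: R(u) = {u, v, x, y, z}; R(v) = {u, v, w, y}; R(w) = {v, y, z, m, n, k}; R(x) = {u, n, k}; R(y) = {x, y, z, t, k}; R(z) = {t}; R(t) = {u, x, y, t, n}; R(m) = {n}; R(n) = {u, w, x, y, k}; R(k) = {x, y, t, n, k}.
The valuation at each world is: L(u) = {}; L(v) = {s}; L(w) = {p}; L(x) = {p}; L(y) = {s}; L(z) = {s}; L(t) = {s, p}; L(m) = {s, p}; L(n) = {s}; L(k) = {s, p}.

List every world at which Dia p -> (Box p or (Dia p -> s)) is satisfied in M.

Let φ = Dia p -> (Box p or (Dia p -> s)). Evaluate φ at each world:
  u (successors {u, v, x, y, z}): φ is false.
  v (successors {u, v, w, y}): φ is true.
  w (successors {v, y, z, m, n, k}): φ is false.
  x (successors {u, n, k}): φ is false.
  y (successors {x, y, z, t, k}): φ is true.
  z (successors {t}): φ is true.
  t (successors {u, x, y, t, n}): φ is true.
  m (successors {n}): φ is true.
  n (successors {u, w, x, y, k}): φ is true.
  k (successors {x, y, t, n, k}): φ is true.
For instance, at m:
  At m: Dia p is false, Box p or (Dia p -> s) is true, so Dia p -> (Box p or (Dia p -> s)) is true.
    At m: Dia p requires p at some successor in {n}.
      At n: p is false.
    So Dia p is false at m.
    At m: Box p is false, Dia p -> s is true, so Box p or (Dia p -> s) is true.
      At m: Box p requires p at every successor {n}.
        p fails at n, so Box p is false at m.
      At m: Dia p is false, s is true, so Dia p -> s is true.
Satisfying worlds: {v, y, z, t, m, n, k}

v, y, z, t, m, n, k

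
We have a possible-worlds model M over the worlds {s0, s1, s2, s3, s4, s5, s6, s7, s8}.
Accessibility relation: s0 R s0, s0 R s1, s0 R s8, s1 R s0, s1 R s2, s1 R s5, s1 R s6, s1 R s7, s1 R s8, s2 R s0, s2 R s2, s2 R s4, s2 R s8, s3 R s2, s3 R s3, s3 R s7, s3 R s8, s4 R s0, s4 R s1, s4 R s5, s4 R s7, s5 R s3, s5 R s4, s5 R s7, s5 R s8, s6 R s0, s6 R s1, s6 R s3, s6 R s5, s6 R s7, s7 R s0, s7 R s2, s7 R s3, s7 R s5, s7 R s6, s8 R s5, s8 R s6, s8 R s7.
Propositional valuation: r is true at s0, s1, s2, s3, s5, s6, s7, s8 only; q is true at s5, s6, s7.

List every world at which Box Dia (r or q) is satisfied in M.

Let φ = Box Dia (r or q). Evaluate φ at each world:
  s0 (successors {s0, s1, s8}): φ is true.
  s1 (successors {s0, s2, s5, s6, s7, s8}): φ is true.
  s2 (successors {s0, s2, s4, s8}): φ is true.
  s3 (successors {s2, s3, s7, s8}): φ is true.
  s4 (successors {s0, s1, s5, s7}): φ is true.
  s5 (successors {s3, s4, s7, s8}): φ is true.
  s6 (successors {s0, s1, s3, s5, s7}): φ is true.
  s7 (successors {s0, s2, s3, s5, s6}): φ is true.
  s8 (successors {s5, s6, s7}): φ is true.
For instance, at s3:
  At s3: Box Dia (r or q) requires Dia (r or q) at every successor {s2, s3, s7, s8}.
    At s2: Dia (r or q) is true.
    At s3: Dia (r or q) is true.
    At s7: Dia (r or q) is true.
    At s8: Dia (r or q) is true.
  So Box Dia (r or q) is true at s3.
Satisfying worlds: {s0, s1, s2, s3, s4, s5, s6, s7, s8}

s0, s1, s2, s3, s4, s5, s6, s7, s8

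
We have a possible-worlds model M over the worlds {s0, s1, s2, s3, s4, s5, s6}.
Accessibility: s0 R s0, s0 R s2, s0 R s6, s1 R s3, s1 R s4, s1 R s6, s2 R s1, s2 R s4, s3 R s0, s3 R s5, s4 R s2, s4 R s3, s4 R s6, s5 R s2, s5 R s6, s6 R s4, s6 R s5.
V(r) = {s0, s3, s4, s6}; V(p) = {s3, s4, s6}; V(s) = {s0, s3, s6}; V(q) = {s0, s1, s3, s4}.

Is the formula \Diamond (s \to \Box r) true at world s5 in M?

At s5: \Diamond (s \to \Box r) requires s \to \Box r at some successor in {s2, s6}.
  s \to \Box r holds at s2, so \Diamond (s \to \Box r) is true at s5.
    At s2: s is false, \Box r is false, so s \to \Box r is true.
      At s2: \Box r requires r at every successor {s1, s4}.
        r fails at s1, so \Box r is false at s2.

Yes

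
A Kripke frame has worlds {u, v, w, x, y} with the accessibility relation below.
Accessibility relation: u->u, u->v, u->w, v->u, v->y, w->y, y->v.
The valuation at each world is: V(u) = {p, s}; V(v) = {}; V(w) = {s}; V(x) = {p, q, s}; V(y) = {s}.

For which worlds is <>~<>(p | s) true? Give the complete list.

v, w

Let φ = <>~<>(p | s). Evaluate φ at each world:
  u (successors {u, v, w}): φ is false.
  v (successors {u, y}): φ is true.
  w (successors {y}): φ is true.
  x (successors ∅): φ is false.
  y (successors {v}): φ is false.
For instance, at w:
  At w: <>~<>(p | s) requires ~<>(p | s) at some successor in {y}.
    ~<>(p | s) holds at y, so <>~<>(p | s) is true at w.
      At y: <>(p | s) is false, so ~<>(p | s) is true.
Satisfying worlds: {v, w}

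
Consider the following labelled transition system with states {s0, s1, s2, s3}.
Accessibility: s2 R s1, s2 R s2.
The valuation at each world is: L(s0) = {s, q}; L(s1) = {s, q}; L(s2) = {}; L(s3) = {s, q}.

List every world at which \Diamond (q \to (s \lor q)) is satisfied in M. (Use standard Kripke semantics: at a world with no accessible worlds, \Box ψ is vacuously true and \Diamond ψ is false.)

s2

Recall that \Diamond ψ holds at a world iff ψ holds at some accessible world.
Let φ = \Diamond (q \to (s \lor q)). Evaluate φ at each world:
  s0 (successors ∅): φ is false.
  s1 (successors ∅): φ is false.
  s2 (successors {s1, s2}): φ is true.
  s3 (successors ∅): φ is false.
For instance, at s2:
  At s2: \Diamond (q \to (s \lor q)) requires q \to (s \lor q) at some successor in {s1, s2}.
    q \to (s \lor q) holds at s1, so \Diamond (q \to (s \lor q)) is true at s2.
Satisfying worlds: {s2}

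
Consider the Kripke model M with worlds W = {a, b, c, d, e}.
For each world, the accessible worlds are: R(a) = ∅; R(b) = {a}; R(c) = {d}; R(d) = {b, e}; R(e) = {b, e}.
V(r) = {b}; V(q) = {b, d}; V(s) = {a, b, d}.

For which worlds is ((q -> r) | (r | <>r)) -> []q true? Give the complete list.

Recall that []ψ holds at a world iff ψ holds at every accessible world, and <>ψ holds iff ψ holds at some accessible world.
Let φ = ((q -> r) | (r | <>r)) -> []q. Evaluate φ at each world:
  a (successors ∅): φ is true.
  b (successors {a}): φ is false.
  c (successors {d}): φ is true.
  d (successors {b, e}): φ is false.
  e (successors {b, e}): φ is false.
For instance, at e:
  At e: (q -> r) | (r | <>r) is true, []q is false, so ((q -> r) | (r | <>r)) -> []q is false.
    At e: q -> r is true, r | <>r is true, so (q -> r) | (r | <>r) is true.
      At e: r is false, <>r is true, so r | <>r is true.
    At e: []q requires q at every successor {b, e}.
      q fails at e, so []q is false at e.
Satisfying worlds: {a, c}

a, c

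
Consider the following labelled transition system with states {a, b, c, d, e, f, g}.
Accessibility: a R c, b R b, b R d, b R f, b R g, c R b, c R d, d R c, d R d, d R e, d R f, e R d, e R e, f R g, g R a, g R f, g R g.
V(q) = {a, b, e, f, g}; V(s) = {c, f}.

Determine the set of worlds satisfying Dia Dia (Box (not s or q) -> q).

a, b, c, d, e, f, g

Let φ = Dia Dia (Box (not s or q) -> q). Evaluate φ at each world:
  a (successors {c}): φ is true.
  b (successors {b, d, f, g}): φ is true.
  c (successors {b, d}): φ is true.
  d (successors {c, d, e, f}): φ is true.
  e (successors {d, e}): φ is true.
  f (successors {g}): φ is true.
  g (successors {a, f, g}): φ is true.
For instance, at d:
  At d: Dia Dia (Box (not s or q) -> q) requires Dia (Box (not s or q) -> q) at some successor in {c, d, e, f}.
    Dia (Box (not s or q) -> q) holds at c, so Dia Dia (Box (not s or q) -> q) is true at d.
      At c: Dia (Box (not s or q) -> q) requires Box (not s or q) -> q at some successor in {b, d}.
        Box (not s or q) -> q holds at b, so Dia (Box (not s or q) -> q) is true at c.
Satisfying worlds: {a, b, c, d, e, f, g}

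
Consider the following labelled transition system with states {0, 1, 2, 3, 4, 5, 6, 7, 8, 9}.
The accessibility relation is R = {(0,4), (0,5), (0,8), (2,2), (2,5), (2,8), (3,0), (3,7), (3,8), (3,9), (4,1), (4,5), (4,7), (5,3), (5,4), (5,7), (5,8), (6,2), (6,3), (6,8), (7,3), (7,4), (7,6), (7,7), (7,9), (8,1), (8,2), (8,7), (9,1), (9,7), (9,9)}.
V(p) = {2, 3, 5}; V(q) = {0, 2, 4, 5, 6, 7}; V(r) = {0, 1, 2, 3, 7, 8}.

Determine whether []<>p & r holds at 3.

No

At 3: []<>p is false, r is true, so []<>p & r is false.
  At 3: []<>p requires <>p at every successor {0, 7, 8, 9}.
    <>p fails at 9, so []<>p is false at 3.
      At 9: <>p requires p at some successor in {1, 7, 9}.
        At 1: p is false.
        At 7: p is false.
        At 9: p is false.
      So <>p is false at 9.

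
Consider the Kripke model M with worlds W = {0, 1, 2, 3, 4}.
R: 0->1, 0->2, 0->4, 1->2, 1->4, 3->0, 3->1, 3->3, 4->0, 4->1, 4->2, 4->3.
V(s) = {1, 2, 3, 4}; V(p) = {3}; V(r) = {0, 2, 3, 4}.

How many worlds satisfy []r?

2

Recall that []ψ holds at a world iff ψ holds at every accessible world, and <>ψ holds iff ψ holds at some accessible world.
Let φ = []r. Evaluate φ at each world:
  0 (successors {1, 2, 4}): φ is false.
  1 (successors {2, 4}): φ is true.
  2 (successors ∅): φ is true.
  3 (successors {0, 1, 3}): φ is false.
  4 (successors {0, 1, 2, 3}): φ is false.
For instance, at 3:
  At 3: []r requires r at every successor {0, 1, 3}.
    r fails at 1, so []r is false at 3.
Satisfying worlds: {1, 2}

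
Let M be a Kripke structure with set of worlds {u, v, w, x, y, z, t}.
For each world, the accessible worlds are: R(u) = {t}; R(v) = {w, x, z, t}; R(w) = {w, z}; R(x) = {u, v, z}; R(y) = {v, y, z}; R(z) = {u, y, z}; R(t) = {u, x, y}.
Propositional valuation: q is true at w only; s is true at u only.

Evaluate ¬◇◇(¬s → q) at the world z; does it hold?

At z: ◇◇(¬s → q) is true, so ¬◇◇(¬s → q) is false.
  At z: ◇◇(¬s → q) requires ◇(¬s → q) at some successor in {u, y, z}.
    ◇(¬s → q) holds at z, so ◇◇(¬s → q) is true at z.
      At z: ◇(¬s → q) requires ¬s → q at some successor in {u, y, z}.
        ¬s → q holds at u, so ◇(¬s → q) is true at z.

No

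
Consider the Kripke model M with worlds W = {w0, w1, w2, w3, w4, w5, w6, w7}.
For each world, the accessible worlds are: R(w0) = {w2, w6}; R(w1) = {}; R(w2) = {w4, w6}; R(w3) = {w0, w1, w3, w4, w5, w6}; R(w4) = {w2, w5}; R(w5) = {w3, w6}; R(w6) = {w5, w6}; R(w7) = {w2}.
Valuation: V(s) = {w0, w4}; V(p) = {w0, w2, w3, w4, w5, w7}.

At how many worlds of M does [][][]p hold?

1

Let φ = [][][]p. Evaluate φ at each world:
  w0 (successors {w2, w6}): φ is false.
  w1 (successors ∅): φ is true.
  w2 (successors {w4, w6}): φ is false.
  w3 (successors {w0, w1, w3, w4, w5, w6}): φ is false.
  w4 (successors {w2, w5}): φ is false.
  w5 (successors {w3, w6}): φ is false.
  w6 (successors {w5, w6}): φ is false.
  w7 (successors {w2}): φ is false.
For instance, at w2:
  At w2: [][][]p requires [][]p at every successor {w4, w6}.
    [][]p fails at w4, so [][][]p is false at w2.
      At w4: [][]p requires []p at every successor {w2, w5}.
        []p fails at w2, so [][]p is false at w4.
Satisfying worlds: {w1}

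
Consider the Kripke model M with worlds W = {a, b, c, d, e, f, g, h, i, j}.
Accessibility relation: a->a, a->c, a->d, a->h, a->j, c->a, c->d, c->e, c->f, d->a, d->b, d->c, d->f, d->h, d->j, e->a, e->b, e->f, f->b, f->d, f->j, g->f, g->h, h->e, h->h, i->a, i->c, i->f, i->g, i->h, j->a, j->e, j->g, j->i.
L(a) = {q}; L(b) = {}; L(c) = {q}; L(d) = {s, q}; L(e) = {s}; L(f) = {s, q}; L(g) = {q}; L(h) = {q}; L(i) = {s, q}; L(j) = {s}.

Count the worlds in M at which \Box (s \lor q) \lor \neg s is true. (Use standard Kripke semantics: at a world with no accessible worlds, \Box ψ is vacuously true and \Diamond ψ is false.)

Let φ = \Box (s \lor q) \lor \neg s. Evaluate φ at each world:
  a (successors {a, c, d, h, j}): φ is true.
  b (successors ∅): φ is true.
  c (successors {a, d, e, f}): φ is true.
  d (successors {a, b, c, f, h, j}): φ is false.
  e (successors {a, b, f}): φ is false.
  f (successors {b, d, j}): φ is false.
  g (successors {f, h}): φ is true.
  h (successors {e, h}): φ is true.
  i (successors {a, c, f, g, h}): φ is true.
  j (successors {a, e, g, i}): φ is true.
For instance, at a:
  At a: \Box (s \lor q) is true, \neg s is true, so \Box (s \lor q) \lor \neg s is true.
    At a: \Box (s \lor q) requires s \lor q at every successor {a, c, d, h, j}.
      At a: s \lor q is true.
      At c: s \lor q is true.
      At d: s \lor q is true.
      At h: s \lor q is true.
      At j: s \lor q is true.
    So \Box (s \lor q) is true at a.
Satisfying worlds: {a, b, c, g, h, i, j}

7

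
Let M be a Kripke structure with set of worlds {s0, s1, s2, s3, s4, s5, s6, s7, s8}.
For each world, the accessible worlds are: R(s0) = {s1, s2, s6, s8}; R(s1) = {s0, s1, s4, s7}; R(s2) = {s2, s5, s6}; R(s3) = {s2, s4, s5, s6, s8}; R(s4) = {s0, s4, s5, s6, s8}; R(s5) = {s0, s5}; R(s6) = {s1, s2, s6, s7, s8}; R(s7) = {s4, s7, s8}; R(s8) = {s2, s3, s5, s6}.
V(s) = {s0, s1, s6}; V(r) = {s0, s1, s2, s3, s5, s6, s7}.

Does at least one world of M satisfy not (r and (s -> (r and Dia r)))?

Recall that Dia ψ holds at a world iff ψ holds at some accessible world.
Let φ = not (r and (s -> (r and Dia r))). Evaluate φ at each world:
  s0 (successors {s1, s2, s6, s8}): φ is false.
  s1 (successors {s0, s1, s4, s7}): φ is false.
  s2 (successors {s2, s5, s6}): φ is false.
  s3 (successors {s2, s4, s5, s6, s8}): φ is false.
  s4 (successors {s0, s4, s5, s6, s8}): φ is true.
  s5 (successors {s0, s5}): φ is false.
  s6 (successors {s1, s2, s6, s7, s8}): φ is false.
  s7 (successors {s4, s7, s8}): φ is false.
  s8 (successors {s2, s3, s5, s6}): φ is true.
Detail at s4 (witness):
  At s4: r and (s -> (r and Dia r)) is false, so not (r and (s -> (r and Dia r))) is true.
    At s4: r is false, s -> (r and Dia r) is true, so r and (s -> (r and Dia r)) is false.
      At s4: s is false, r and Dia r is false, so s -> (r and Dia r) is true.

Yes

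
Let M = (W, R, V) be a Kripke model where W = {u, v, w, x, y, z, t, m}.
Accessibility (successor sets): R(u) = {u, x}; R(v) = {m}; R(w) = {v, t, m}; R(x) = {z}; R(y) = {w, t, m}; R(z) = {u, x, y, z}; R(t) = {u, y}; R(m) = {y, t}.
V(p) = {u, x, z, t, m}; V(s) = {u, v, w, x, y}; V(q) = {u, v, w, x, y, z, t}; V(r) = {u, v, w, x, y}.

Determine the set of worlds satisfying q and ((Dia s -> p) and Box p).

u, v, x

Let φ = q and ((Dia s -> p) and Box p). Evaluate φ at each world:
  u (successors {u, x}): φ is true.
  v (successors {m}): φ is true.
  w (successors {v, t, m}): φ is false.
  x (successors {z}): φ is true.
  y (successors {w, t, m}): φ is false.
  z (successors {u, x, y, z}): φ is false.
  t (successors {u, y}): φ is false.
  m (successors {y, t}): φ is false.
For instance, at m:
  At m: q is false, (Dia s -> p) and Box p is false, so q and ((Dia s -> p) and Box p) is false.
    At m: Dia s -> p is true, Box p is false, so (Dia s -> p) and Box p is false.
      At m: Dia s is true, p is true, so Dia s -> p is true.
      At m: Box p requires p at every successor {y, t}.
        p fails at y, so Box p is false at m.
Satisfying worlds: {u, v, x}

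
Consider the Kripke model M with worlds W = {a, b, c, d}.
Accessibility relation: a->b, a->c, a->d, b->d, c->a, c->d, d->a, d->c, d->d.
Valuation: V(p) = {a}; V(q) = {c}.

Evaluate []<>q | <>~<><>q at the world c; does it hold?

At c: []<>q is true, <>~<><>q is false, so []<>q | <>~<><>q is true.
  At c: []<>q requires <>q at every successor {a, d}.
      At a: <>q requires q at some successor in {b, c, d}.
        q holds at c, so <>q is true at a.
      At d: <>q requires q at some successor in {a, c, d}.
        q holds at c, so <>q is true at d.
  So []<>q is true at c.
  At c: <>~<><>q requires ~<><>q at some successor in {a, d}.
    At a: ~<><>q is false.
    At d: ~<><>q is false.
  So <>~<><>q is false at c.

Yes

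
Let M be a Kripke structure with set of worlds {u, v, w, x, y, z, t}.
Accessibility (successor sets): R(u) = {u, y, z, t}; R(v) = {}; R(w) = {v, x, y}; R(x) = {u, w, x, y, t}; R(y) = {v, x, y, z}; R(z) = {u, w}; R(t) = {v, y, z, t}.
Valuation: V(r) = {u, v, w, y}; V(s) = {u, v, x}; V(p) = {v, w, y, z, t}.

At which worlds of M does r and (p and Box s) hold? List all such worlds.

v

Let φ = r and (p and Box s). Evaluate φ at each world:
  u (successors {u, y, z, t}): φ is false.
  v (successors ∅): φ is true.
  w (successors {v, x, y}): φ is false.
  x (successors {u, w, x, y, t}): φ is false.
  y (successors {v, x, y, z}): φ is false.
  z (successors {u, w}): φ is false.
  t (successors {v, y, z, t}): φ is false.
For instance, at u:
  At u: r is true, p and Box s is false, so r and (p and Box s) is false.
    At u: p is false, Box s is false, so p and Box s is false.
      At u: Box s requires s at every successor {u, y, z, t}.
        s fails at y, so Box s is false at u.
Satisfying worlds: {v}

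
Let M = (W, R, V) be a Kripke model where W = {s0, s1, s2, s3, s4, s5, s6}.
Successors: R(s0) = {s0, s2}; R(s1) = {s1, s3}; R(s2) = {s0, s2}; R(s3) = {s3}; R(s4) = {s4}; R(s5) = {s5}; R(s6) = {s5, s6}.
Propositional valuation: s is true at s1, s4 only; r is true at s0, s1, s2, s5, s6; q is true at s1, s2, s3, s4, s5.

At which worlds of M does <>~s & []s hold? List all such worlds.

Let φ = <>~s & []s. Evaluate φ at each world:
  s0 (successors {s0, s2}): φ is false.
  s1 (successors {s1, s3}): φ is false.
  s2 (successors {s0, s2}): φ is false.
  s3 (successors {s3}): φ is false.
  s4 (successors {s4}): φ is false.
  s5 (successors {s5}): φ is false.
  s6 (successors {s5, s6}): φ is false.
For instance, at s5:
  At s5: <>~s is true, []s is false, so <>~s & []s is false.
    At s5: <>~s requires ~s at some successor in {s5}.
      ~s holds at s5, so <>~s is true at s5.
    At s5: []s requires s at every successor {s5}.
      s fails at s5, so []s is false at s5.
Satisfying worlds: none.

none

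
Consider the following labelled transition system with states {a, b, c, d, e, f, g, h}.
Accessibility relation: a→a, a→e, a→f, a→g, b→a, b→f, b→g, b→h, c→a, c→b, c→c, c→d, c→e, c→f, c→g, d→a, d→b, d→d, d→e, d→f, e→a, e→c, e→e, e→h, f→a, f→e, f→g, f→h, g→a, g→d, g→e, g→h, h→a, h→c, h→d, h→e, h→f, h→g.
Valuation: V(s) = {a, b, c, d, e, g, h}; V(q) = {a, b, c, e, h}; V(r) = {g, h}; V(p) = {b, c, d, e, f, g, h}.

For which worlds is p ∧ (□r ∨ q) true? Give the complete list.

b, c, e, h

Let φ = p ∧ (□r ∨ q). Evaluate φ at each world:
  a (successors {a, e, f, g}): φ is false.
  b (successors {a, f, g, h}): φ is true.
  c (successors {a, b, c, d, e, f, g}): φ is true.
  d (successors {a, b, d, e, f}): φ is false.
  e (successors {a, c, e, h}): φ is true.
  f (successors {a, e, g, h}): φ is false.
  g (successors {a, d, e, h}): φ is false.
  h (successors {a, c, d, e, f, g}): φ is true.
For instance, at a:
  At a: p is false, □r ∨ q is true, so p ∧ (□r ∨ q) is false.
    At a: □r is false, q is true, so □r ∨ q is true.
      At a: □r requires r at every successor {a, e, f, g}.
        r fails at a, so □r is false at a.
Satisfying worlds: {b, c, e, h}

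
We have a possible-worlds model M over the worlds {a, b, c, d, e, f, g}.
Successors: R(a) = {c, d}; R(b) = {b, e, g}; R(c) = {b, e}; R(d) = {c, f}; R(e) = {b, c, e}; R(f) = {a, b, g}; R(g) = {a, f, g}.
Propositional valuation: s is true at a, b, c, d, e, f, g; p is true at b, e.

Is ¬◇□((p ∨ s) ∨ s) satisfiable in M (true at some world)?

No

Let φ = ¬◇□((p ∨ s) ∨ s). Evaluate φ at each world:
  a (successors {c, d}): φ is false.
  b (successors {b, e, g}): φ is false.
  c (successors {b, e}): φ is false.
  d (successors {c, f}): φ is false.
  e (successors {b, c, e}): φ is false.
  f (successors {a, b, g}): φ is false.
  g (successors {a, f, g}): φ is false.
For instance, at e:
  At e: ◇□((p ∨ s) ∨ s) is true, so ¬◇□((p ∨ s) ∨ s) is false.
    At e: ◇□((p ∨ s) ∨ s) requires □((p ∨ s) ∨ s) at some successor in {b, c, e}.
      □((p ∨ s) ∨ s) holds at b, so ◇□((p ∨ s) ∨ s) is true at e.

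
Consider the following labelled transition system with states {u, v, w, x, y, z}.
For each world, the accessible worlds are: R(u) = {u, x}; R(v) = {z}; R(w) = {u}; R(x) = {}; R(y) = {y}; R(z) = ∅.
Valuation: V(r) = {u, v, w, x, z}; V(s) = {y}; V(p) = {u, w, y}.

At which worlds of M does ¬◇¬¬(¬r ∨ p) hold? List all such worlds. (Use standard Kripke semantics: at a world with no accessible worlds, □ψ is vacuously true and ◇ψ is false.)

v, x, z

Let φ = ¬◇¬¬(¬r ∨ p). Evaluate φ at each world:
  u (successors {u, x}): φ is false.
  v (successors {z}): φ is true.
  w (successors {u}): φ is false.
  x (successors ∅): φ is true.
  y (successors {y}): φ is false.
  z (successors ∅): φ is true.
For instance, at y:
  At y: ◇¬¬(¬r ∨ p) is true, so ¬◇¬¬(¬r ∨ p) is false.
    At y: ◇¬¬(¬r ∨ p) requires ¬¬(¬r ∨ p) at some successor in {y}.
      ¬¬(¬r ∨ p) holds at y, so ◇¬¬(¬r ∨ p) is true at y.
Satisfying worlds: {v, x, z}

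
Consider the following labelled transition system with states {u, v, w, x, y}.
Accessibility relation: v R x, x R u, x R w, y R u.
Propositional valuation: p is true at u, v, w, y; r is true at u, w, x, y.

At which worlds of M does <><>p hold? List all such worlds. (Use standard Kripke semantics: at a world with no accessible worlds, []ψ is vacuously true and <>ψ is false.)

Let φ = <><>p. Evaluate φ at each world:
  u (successors ∅): φ is false.
  v (successors {x}): φ is true.
  w (successors ∅): φ is false.
  x (successors {u, w}): φ is false.
  y (successors {u}): φ is false.
For instance, at x:
  At x: <><>p requires <>p at some successor in {u, w}.
    At u: <>p is false.
    At w: <>p is false.
  So <><>p is false at x.
Satisfying worlds: {v}

v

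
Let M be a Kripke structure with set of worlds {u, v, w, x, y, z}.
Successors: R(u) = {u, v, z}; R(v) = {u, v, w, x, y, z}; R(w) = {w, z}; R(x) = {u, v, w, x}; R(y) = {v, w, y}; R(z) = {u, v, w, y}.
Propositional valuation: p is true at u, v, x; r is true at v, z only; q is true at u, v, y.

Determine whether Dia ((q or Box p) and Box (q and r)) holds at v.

At v: Dia ((q or Box p) and Box (q and r)) requires (q or Box p) and Box (q and r) at some successor in {u, v, w, x, y, z}.
  At u: (q or Box p) and Box (q and r) is false.
  At v: (q or Box p) and Box (q and r) is false.
  At w: (q or Box p) and Box (q and r) is false.
  At x: (q or Box p) and Box (q and r) is false.
  At y: (q or Box p) and Box (q and r) is false.
  At z: (q or Box p) and Box (q and r) is false.
So Dia ((q or Box p) and Box (q and r)) is false at v.

No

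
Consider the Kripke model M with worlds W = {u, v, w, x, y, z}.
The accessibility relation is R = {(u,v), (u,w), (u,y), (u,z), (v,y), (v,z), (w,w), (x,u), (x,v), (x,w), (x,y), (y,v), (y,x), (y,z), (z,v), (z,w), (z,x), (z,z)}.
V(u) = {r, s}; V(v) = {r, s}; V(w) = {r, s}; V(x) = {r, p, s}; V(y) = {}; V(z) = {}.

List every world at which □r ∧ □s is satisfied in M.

Let φ = □r ∧ □s. Evaluate φ at each world:
  u (successors {v, w, y, z}): φ is false.
  v (successors {y, z}): φ is false.
  w (successors {w}): φ is true.
  x (successors {u, v, w, y}): φ is false.
  y (successors {v, x, z}): φ is false.
  z (successors {v, w, x, z}): φ is false.
For instance, at v:
  At v: □r is false, □s is false, so □r ∧ □s is false.
    At v: □r requires r at every successor {y, z}.
      r fails at y, so □r is false at v.
    At v: □s requires s at every successor {y, z}.
      s fails at y, so □s is false at v.
Satisfying worlds: {w}

w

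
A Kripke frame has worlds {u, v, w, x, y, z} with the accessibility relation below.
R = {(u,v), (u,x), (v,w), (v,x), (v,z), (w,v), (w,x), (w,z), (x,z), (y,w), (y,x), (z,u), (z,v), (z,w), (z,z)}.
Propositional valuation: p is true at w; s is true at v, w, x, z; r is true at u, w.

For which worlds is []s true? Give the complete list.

Let φ = []s. Evaluate φ at each world:
  u (successors {v, x}): φ is true.
  v (successors {w, x, z}): φ is true.
  w (successors {v, x, z}): φ is true.
  x (successors {z}): φ is true.
  y (successors {w, x}): φ is true.
  z (successors {u, v, w, z}): φ is false.
For instance, at w:
  At w: []s requires s at every successor {v, x, z}.
    At v: s is true.
    At x: s is true.
    At z: s is true.
  So []s is true at w.
Satisfying worlds: {u, v, w, x, y}

u, v, w, x, y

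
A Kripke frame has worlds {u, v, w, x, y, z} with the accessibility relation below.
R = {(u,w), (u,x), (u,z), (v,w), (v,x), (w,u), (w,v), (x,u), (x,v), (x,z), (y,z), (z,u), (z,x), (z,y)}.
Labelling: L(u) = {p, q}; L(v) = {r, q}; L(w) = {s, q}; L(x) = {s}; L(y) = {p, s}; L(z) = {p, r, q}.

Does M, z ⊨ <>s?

Yes

Recall that <>ψ holds at a world iff ψ holds at some accessible world.
At z: <>s requires s at some successor in {u, x, y}.
  s holds at x, so <>s is true at z.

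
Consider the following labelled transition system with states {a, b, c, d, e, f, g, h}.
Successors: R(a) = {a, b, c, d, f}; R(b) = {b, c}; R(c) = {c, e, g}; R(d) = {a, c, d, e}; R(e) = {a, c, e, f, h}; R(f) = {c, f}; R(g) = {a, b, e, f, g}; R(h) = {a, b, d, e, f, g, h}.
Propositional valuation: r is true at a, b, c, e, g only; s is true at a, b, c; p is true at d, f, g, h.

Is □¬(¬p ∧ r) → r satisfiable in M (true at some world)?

Let φ = □¬(¬p ∧ r) → r. Evaluate φ at each world:
  a (successors {a, b, c, d, f}): φ is true.
  b (successors {b, c}): φ is true.
  c (successors {c, e, g}): φ is true.
  d (successors {a, c, d, e}): φ is true.
  e (successors {a, c, e, f, h}): φ is true.
  f (successors {c, f}): φ is true.
  g (successors {a, b, e, f, g}): φ is true.
  h (successors {a, b, d, e, f, g, h}): φ is true.
Detail at a (witness):
  At a: □¬(¬p ∧ r) is false, r is true, so □¬(¬p ∧ r) → r is true.
    At a: □¬(¬p ∧ r) requires ¬(¬p ∧ r) at every successor {a, b, c, d, f}.
      ¬(¬p ∧ r) fails at a, so □¬(¬p ∧ r) is false at a.

Yes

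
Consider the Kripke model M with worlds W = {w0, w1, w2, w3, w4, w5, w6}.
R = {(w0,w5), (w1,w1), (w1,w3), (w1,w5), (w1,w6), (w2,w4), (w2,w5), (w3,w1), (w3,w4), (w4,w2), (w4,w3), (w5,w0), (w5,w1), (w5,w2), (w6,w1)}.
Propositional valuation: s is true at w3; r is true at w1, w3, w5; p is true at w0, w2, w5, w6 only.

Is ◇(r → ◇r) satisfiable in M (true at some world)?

Yes

Let φ = ◇(r → ◇r). Evaluate φ at each world:
  w0 (successors {w5}): φ is true.
  w1 (successors {w1, w3, w5, w6}): φ is true.
  w2 (successors {w4, w5}): φ is true.
  w3 (successors {w1, w4}): φ is true.
  w4 (successors {w2, w3}): φ is true.
  w5 (successors {w0, w1, w2}): φ is true.
  w6 (successors {w1}): φ is true.
Detail at w0 (witness):
  At w0: ◇(r → ◇r) requires r → ◇r at some successor in {w5}.
    r → ◇r holds at w5, so ◇(r → ◇r) is true at w0.
      At w5: r is true, ◇r is true, so r → ◇r is true.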